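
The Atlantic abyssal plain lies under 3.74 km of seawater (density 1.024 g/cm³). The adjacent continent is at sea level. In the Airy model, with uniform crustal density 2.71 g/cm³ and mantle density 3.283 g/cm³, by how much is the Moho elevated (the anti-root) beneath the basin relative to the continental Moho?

11 km

Isostatic balance requires: replacing crust with seawater at the top is compensated by replacing crust with mantle at the base: d (ρ_c − ρ_w) = a (ρ_m − ρ_c).
a = d (ρ_c − ρ_w)/(ρ_m − ρ_c) = 3.74 km × 1.686/0.573 = 11 km.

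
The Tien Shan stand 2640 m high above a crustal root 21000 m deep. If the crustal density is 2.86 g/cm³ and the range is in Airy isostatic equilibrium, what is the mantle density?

3.22 g/cm³

Airy balance: ρ_c h = (ρ_m − ρ_c) r → ρ_m = ρ_c (1 + h/r).
ρ_m = 2.86 × (1 + 2640 m/21000 m) = 3.22 g/cm³.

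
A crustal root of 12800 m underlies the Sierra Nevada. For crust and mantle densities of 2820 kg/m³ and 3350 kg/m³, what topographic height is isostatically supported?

Isostatic balance requires: ρ_c h = (ρ_m − ρ_c) r.
h = r (ρ_m − ρ_c) / ρ_c = 12800 m × (3350 − 2820) / 2820 = 2410 m.

2410 m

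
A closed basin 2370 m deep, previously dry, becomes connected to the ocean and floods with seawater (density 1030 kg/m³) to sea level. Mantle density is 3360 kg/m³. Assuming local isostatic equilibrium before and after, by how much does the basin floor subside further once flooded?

After flooding the water column is d + s deep. Its weight must equal the weight of mantle displaced by the extra subsidence s: (d + s) ρ_w = s ρ_m.
s = d ρ_w / (ρ_m − ρ_w) = 2370 m × 1030/(3360 − 1030) = 1050 m.

1050 m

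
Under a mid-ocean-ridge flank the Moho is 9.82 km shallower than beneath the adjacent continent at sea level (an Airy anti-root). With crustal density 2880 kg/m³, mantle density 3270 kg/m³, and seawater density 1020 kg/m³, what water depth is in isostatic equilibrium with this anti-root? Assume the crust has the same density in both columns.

2.06 km

Replacing a thickness d of crust by seawater at the top must be balanced by replacing crust with mantle at the base: d (ρ_c − ρ_w) = a (ρ_m − ρ_c).
d = a (ρ_m − ρ_c)/(ρ_c − ρ_w) = 9.82 km × 390/1860 = 2.06 km.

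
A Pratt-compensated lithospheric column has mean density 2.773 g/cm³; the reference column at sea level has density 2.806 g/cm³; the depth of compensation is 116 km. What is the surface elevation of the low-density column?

ρ_ref D = ρ (D + h) → h = D (ρ_ref − ρ)/ρ.
h = 116 km × (2.806 − 2.773)/2.773 = 1.38 km.

1.38 km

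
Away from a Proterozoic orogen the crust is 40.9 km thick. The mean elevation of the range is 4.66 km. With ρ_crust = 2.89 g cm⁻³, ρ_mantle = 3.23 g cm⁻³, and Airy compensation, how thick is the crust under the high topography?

Root depth r = h ρ_c / (ρ_m − ρ_c) = 4.66 km × 2.89 / 0.34 = 39.61 km.
Total thickness = T + h + r = 40.9 km + 4.66 km + 39.61 km = 85.2 km.

85.2 km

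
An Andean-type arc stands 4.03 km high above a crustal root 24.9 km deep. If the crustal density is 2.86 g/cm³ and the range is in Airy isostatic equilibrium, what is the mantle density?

Airy balance: ρ_c h = (ρ_m − ρ_c) r → ρ_m = ρ_c (1 + h/r).
ρ_m = 2.86 × (1 + 4.03 km/24.9 km) = 3.32 g/cm³.

3.32 g/cm³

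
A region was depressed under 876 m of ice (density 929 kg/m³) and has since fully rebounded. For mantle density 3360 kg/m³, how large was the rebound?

242 m

Removing the load lets mantle flow back in; uplift u satisfies ρ_ice t = ρ_m u.
u = t ρ_ice/ρ_m = 876 m × 929/3360 = 242 m.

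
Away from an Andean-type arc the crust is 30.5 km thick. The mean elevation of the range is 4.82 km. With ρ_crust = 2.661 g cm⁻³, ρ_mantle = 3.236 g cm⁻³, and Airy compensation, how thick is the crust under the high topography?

57.6 km

Root depth r = h ρ_c / (ρ_m − ρ_c) = 4.82 km × 2.661 / 0.575 = 22.31 km.
Total thickness = T + h + r = 30.5 km + 4.82 km + 22.31 km = 57.6 km.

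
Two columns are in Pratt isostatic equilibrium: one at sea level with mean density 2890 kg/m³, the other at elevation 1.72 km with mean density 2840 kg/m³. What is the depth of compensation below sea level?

ρ_ref D = ρ (D + h) → D (ρ_ref − ρ) = ρ h.
D = ρ h/(ρ_ref − ρ) = 2840 × 1.72 km/(2890 − 2840) = 97.7 km.

97.7 km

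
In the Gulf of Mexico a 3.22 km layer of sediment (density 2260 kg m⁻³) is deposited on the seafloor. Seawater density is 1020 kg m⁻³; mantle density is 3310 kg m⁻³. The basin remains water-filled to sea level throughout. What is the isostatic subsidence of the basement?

1.74 km

Submarine loading: the sediment displaces seawater, and the subsidence is in turn flooded, so s (ρ_m − ρ_w) = t (ρ_sed − ρ_w).
s = 3.22 km × (2260 − 1020) / (3310 − 1020) = 1.74 km.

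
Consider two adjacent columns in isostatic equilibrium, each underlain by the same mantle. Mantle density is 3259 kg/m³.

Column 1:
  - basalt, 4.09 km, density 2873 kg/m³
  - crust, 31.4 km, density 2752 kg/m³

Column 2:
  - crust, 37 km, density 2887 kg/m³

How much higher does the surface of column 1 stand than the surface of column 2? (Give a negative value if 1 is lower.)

1.15 km

For any compensation level in the mantle, the mantle terms cancel and isostasy reduces to e = (Σt_1 − Σt_2) − (Σ(ρt)_1 − Σ(ρt)_2) / ρ_m.
Σt_1 = 35.49 km; Σt_2 = 37 km; Σ(ρt)_1 = 98163.37; Σ(ρt)_2 = 106819 (in km·kg/m³).
e = (35.49 − 37) − (98163.37 − 106819) / 3259 = 1.15 km.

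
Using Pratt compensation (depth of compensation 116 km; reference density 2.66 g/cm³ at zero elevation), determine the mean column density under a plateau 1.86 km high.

2.62 g/cm³

Pratt balance: ρ_ref D = ρ (D + h).
ρ = ρ_ref D/(D + h) = 2.66 × 116 km/(116 km + 1.86 km) = 2.62 g/cm³.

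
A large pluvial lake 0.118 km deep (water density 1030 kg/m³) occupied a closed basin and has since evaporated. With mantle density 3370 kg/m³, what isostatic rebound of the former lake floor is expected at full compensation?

0.0361 km

u = d ρ_w/ρ_m = 0.118 km × 1030/3370 = 0.0361 km.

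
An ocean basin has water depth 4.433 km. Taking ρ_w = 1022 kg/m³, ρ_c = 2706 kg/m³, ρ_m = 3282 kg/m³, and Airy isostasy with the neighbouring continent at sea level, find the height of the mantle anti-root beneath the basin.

In Airy isostatic equilibrium: replacing crust with seawater at the top is compensated by replacing crust with mantle at the base: d (ρ_c − ρ_w) = a (ρ_m − ρ_c).
a = d (ρ_c − ρ_w)/(ρ_m − ρ_c) = 4.433 km × 1684/576 = 13 km.

13 km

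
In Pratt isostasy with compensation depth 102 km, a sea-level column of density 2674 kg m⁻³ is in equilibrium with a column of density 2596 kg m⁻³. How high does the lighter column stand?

3.06 km

ρ_ref D = ρ (D + h) → h = D (ρ_ref − ρ)/ρ.
h = 102 km × (2674 − 2596)/2596 = 3.06 km.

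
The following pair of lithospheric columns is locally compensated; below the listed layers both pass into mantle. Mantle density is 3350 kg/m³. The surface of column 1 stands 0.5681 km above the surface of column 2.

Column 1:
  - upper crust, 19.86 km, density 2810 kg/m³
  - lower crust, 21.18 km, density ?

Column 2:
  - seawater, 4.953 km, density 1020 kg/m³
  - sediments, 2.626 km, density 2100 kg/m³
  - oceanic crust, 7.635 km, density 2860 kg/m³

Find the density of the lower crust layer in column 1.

Take the compensation level at the base of the deeper column (depth z_c below the surface of column 1) and equate Σ ρ_i t_i down to z_c; mantle fills any gap and the z_c terms cancel.
Column 1: 19.86×2810 + 21.18×ρ + (z_c − 41.04)×3350
Column 2: 0.5681×0 + 4.953×1020 + 2.626×2100 + 7.635×2860 + (z_c − 0.5681 − 15.214)×3350
The z_c×3350 term appears on both sides and cancels. Collect the known terms of each column as K = Σ(ρt)_known − 3350 × (depth of known layers): K_1 = 55806.6 − 3350×41.04 = −81677.4; K_2 = 32402.76 − 3350×(0.5681 + 15.214) = −20467.275.
Balance: K_1 + 21.18×ρ = K_2, so ρ = (K_2 − K_1)/21.18 = 61210.1/21.18 = 2890 kg/m³.

2890 kg/m³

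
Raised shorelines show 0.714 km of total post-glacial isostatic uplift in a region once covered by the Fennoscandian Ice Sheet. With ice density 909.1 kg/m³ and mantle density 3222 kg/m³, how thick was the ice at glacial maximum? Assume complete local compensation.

2.53 km

u = t ρ_ice/ρ_m → t = u ρ_m/ρ_ice = 0.714 km × 3222/909.1 = 2.53 km.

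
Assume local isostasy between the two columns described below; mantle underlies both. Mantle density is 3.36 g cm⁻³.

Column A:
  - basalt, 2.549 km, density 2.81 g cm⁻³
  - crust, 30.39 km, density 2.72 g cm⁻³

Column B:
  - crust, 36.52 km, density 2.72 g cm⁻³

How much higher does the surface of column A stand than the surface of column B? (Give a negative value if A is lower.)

−0.75 km

For any compensation level in the mantle, the mantle terms cancel and isostasy reduces to e = (Σt_A − Σt_B) − (Σ(ρt)_A − Σ(ρt)_B) / ρ_m.
Σt_A = 32.939 km; Σt_B = 36.52 km; Σ(ρt)_A = 89.82349; Σ(ρt)_B = 99.3344 (in km·g cm⁻³).
e = (32.939 − 36.52) − (89.82349 − 99.3344) / 3.36 = −0.75 km.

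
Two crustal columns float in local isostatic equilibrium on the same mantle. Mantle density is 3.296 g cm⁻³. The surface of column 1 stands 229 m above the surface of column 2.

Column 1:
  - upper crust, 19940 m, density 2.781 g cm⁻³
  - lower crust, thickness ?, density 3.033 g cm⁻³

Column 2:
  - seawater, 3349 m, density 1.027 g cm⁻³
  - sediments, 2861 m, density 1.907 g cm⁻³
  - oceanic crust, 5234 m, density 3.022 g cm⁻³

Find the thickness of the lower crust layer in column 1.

Take the compensation level at the base of the deeper column (depth z_c below the surface of column 1) and equate Σ ρ_i t_i down to z_c; mantle fills any gap and the z_c terms cancel.
Column 1: 19940×2.781 + x×3.033 + (z_c − 19940 − x)×3.296
Column 2: 229×0 + 3349×1.027 + 2861×1.907 + 5234×3.022 + (z_c − 229 − 11444)×3.296
The z_c×3.296 term appears on both sides and cancels. Collect the known terms of each column as K = Σ(ρt)_known − 3.296 × (depth of known layers): K_1 = 55453.14 − 3.296×19940 = −10269.1; K_2 = 24712.498 − 3.296×(229 + 11444) = −13761.71.
Balance: K_1 − x×(3.296 − 3.033) = K_2, so x = (K_1 − K_2)/(3.296 − 3.033) = 3492.61/0.263 = 13300 m.

13300 m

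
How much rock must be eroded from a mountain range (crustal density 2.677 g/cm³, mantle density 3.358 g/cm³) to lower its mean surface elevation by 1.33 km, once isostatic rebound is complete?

Net drop Δ = e − u = e − e ρ_c/ρ_m = e (ρ_m − ρ_c)/ρ_m.
e = Δ ρ_m/(ρ_m − ρ_c) = 1.33 km × 3.358/0.681 = 6.56 km.

6.56 km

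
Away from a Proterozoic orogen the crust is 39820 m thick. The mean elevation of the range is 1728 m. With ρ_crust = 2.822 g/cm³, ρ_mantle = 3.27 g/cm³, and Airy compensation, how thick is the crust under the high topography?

Root depth r = h ρ_c / (ρ_m − ρ_c) = 1728 m × 2.822 / 0.448 = 10880 m.
Total thickness = T + h + r = 39820 m + 1728 m + 10880 m = 52400 m.

52400 m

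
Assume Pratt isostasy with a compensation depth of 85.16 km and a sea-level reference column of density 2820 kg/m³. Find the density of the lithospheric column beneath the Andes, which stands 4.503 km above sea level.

2680 kg/m³

Pratt balance: ρ_ref D = ρ (D + h).
ρ = ρ_ref D/(D + h) = 2820 × 85.16 km/(85.16 km + 4.503 km) = 2680 kg/m³.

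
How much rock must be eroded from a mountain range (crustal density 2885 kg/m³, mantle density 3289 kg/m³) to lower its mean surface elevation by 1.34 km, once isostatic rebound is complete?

Net drop Δ = e − u = e − e ρ_c/ρ_m = e (ρ_m − ρ_c)/ρ_m.
e = Δ ρ_m/(ρ_m − ρ_c) = 1.34 km × 3289/404 = 10.9 km.

10.9 km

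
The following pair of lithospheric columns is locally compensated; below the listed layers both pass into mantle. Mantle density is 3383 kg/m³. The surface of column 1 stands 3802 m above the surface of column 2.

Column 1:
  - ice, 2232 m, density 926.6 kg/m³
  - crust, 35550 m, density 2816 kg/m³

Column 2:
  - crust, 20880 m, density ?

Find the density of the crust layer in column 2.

Take the compensation level at the base of the deeper column (depth z_c below the surface of column 1) and equate Σ ρ_i t_i down to z_c; mantle fills any gap and the z_c terms cancel.
Column 1: 2232×926.6 + 35550×2816 + (z_c − 37782)×3383
Column 2: 3802×0 + 20880×ρ + (z_c − 3802 − 20880)×3383
The z_c×3383 term appears on both sides and cancels. Collect the known terms of each column as K = Σ(ρt)_known − 3383 × (depth of known layers): K_1 = 102176971 − 3383×37782 = −25639534.8; K_2 = 0 − 3383×(3802 + 20880) = −83499206.
Balance: K_1 = K_2 + 20880×ρ, so ρ = (K_1 − K_2)/20880 = 57859700/20880 = 2770 kg/m³.

2770 kg/m³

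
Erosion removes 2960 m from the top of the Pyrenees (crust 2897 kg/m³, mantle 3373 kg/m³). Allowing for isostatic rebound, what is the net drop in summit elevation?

418 m

Rebound u = e ρ_c/ρ_m = 2960 m × 2897/3373 = 2542 m.
Net surface drop = e − u = 2960 m − 2542 m = e (ρ_m − ρ_c)/ρ_m = 418 m.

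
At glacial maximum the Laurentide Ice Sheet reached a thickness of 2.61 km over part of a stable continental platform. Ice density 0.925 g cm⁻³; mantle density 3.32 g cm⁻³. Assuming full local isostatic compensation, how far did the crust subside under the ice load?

Balancing pressure at the compensation depth: the ice load ρ_ice t is balanced by mantle displaced below, ρ_m s.
s = t ρ_ice / ρ_m = 2.61 km × 0.925/3.32 = 0.727 km.

0.727 km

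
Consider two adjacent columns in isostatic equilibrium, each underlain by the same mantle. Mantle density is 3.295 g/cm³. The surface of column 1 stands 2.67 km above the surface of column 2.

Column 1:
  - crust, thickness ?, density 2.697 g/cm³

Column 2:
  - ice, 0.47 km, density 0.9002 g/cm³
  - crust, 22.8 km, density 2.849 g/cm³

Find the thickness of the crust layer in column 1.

33.6 km

Take the compensation level at the base of the deeper column (depth z_c below the surface of column 1) and equate Σ ρ_i t_i down to z_c; mantle fills any gap and the z_c terms cancel.
Column 1: x×2.697 + (z_c − 0 − x)×3.295
Column 2: 2.67×0 + 0.47×0.9002 + 22.8×2.849 + (z_c − 2.67 − 23.27)×3.295
The z_c×3.295 term appears on both sides and cancels. Collect the known terms of each column as K = Σ(ρt)_known − 3.295 × (depth of known layers): K_1 = 0 − 3.295×0 = 0; K_2 = 65.380294 − 3.295×(2.67 + 23.27) = −20.092006.
Balance: K_1 − x×(3.295 − 2.697) = K_2, so x = (K_1 − K_2)/(3.295 − 2.697) = 20.092/0.598 = 33.6 km.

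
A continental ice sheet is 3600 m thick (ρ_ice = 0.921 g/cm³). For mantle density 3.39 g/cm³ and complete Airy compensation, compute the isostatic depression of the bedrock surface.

978 m

By Archimedes' principle applied to the lithosphere: the ice load ρ_ice t is balanced by mantle displaced below, ρ_m s.
s = t ρ_ice / ρ_m = 3600 m × 0.921/3.39 = 978 m.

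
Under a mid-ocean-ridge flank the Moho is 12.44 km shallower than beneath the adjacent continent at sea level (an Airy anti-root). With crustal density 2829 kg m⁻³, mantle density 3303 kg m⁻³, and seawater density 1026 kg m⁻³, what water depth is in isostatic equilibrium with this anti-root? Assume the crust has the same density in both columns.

3.27 km

Replacing a thickness d of crust by seawater at the top must be balanced by replacing crust with mantle at the base: d (ρ_c − ρ_w) = a (ρ_m − ρ_c).
d = a (ρ_m − ρ_c)/(ρ_c − ρ_w) = 12.44 km × 474/1803 = 3.27 km.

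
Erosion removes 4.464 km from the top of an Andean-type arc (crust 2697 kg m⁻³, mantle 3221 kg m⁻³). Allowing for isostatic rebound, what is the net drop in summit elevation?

Rebound u = e ρ_c/ρ_m = 4.464 km × 2697/3221 = 3.738 km.
Net surface drop = e − u = 4.464 km − 3.738 km = e (ρ_m − ρ_c)/ρ_m = 0.726 km.

0.726 km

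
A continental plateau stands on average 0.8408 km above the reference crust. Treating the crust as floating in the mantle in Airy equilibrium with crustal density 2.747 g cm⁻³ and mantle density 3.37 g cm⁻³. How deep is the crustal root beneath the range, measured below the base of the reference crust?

3.71 km

Equating mass per unit area of the two columns: the weight of the topography is balanced by the buoyancy of the root, ρ_c h = (ρ_m − ρ_c) r.
r = h · ρ_c / (ρ_m − ρ_c) = 0.8408 km × 2.747 / (3.37 − 2.747) = 3.71 km.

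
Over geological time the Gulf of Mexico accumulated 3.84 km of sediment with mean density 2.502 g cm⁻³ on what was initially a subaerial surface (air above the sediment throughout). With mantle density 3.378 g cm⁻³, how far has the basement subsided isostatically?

Subaerial load: s = t ρ_sed / ρ_m = 3.84 km × 2.502/3.378 = 2.84 km.

2.84 km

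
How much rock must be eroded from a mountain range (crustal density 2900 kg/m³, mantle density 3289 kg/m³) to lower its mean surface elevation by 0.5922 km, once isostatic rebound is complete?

Net drop Δ = e − u = e − e ρ_c/ρ_m = e (ρ_m − ρ_c)/ρ_m.
e = Δ ρ_m/(ρ_m − ρ_c) = 0.5922 km × 3289/389 = 5.01 km.

5.01 km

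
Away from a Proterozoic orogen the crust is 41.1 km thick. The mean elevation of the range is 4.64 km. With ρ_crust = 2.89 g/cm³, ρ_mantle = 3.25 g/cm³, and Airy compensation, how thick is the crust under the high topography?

83 km

Root depth r = h ρ_c / (ρ_m − ρ_c) = 4.64 km × 2.89 / 0.36 = 37.25 km.
Total thickness = T + h + r = 41.1 km + 4.64 km + 37.25 km = 83 km.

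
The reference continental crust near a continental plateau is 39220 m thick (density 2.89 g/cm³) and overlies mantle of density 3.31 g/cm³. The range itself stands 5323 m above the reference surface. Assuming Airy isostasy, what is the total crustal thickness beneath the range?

81200 m

Root depth r = h ρ_c / (ρ_m − ρ_c) = 5323 m × 2.89 / 0.42 = 36630 m.
Total thickness = T + h + r = 39220 m + 5323 m + 36630 m = 81200 m.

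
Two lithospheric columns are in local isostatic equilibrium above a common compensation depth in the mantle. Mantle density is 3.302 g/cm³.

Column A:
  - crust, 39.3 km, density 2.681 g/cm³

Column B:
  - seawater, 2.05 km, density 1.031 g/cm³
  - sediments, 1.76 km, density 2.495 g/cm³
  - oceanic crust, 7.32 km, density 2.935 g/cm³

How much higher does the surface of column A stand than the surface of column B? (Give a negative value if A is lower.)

4.74 km

For any compensation level in the mantle, the mantle terms cancel and isostasy reduces to e = (Σt_A − Σt_B) − (Σ(ρt)_A − Σ(ρt)_B) / ρ_m.
Σt_A = 39.3 km; Σt_B = 11.13 km; Σ(ρt)_A = 105.3633; Σ(ρt)_B = 27.98895 (in km·g/cm³).
e = (39.3 − 11.13) − (105.3633 − 27.98895) / 3.302 = 4.74 km.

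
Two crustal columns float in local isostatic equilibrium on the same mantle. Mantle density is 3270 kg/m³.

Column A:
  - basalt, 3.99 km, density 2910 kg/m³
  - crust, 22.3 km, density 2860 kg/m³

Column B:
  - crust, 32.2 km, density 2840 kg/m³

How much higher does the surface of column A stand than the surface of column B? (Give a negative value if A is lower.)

−0.999 km

For any compensation level in the mantle, the mantle terms cancel and isostasy reduces to e = (Σt_A − Σt_B) − (Σ(ρt)_A − Σ(ρt)_B) / ρ_m.
Σt_A = 26.29 km; Σt_B = 32.2 km; Σ(ρt)_A = 75388.9; Σ(ρt)_B = 91448 (in km·kg/m³).
e = (26.29 − 32.2) − (75388.9 − 91448) / 3270 = −0.999 km.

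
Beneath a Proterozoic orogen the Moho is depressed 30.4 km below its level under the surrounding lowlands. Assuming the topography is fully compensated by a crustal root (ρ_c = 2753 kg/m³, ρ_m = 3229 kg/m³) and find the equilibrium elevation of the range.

5.26 km

Balancing pressure at the compensation depth: ρ_c h = (ρ_m − ρ_c) r.
h = r (ρ_m − ρ_c) / ρ_c = 30.4 km × (3229 − 2753) / 2753 = 5.26 km.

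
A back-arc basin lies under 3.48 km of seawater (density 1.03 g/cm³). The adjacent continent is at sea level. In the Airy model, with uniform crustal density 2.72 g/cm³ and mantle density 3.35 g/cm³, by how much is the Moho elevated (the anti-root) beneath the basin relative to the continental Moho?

Balancing pressure at the compensation depth: replacing crust with seawater at the top is compensated by replacing crust with mantle at the base: d (ρ_c − ρ_w) = a (ρ_m − ρ_c).
a = d (ρ_c − ρ_w)/(ρ_m − ρ_c) = 3.48 km × 1.69/0.63 = 9.34 km.

9.34 km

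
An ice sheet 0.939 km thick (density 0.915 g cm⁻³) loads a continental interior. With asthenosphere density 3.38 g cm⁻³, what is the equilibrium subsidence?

0.254 km

For local isostatic compensation: the ice load ρ_ice t is balanced by mantle displaced below, ρ_m s.
s = t ρ_ice / ρ_m = 0.939 km × 0.915/3.38 = 0.254 km.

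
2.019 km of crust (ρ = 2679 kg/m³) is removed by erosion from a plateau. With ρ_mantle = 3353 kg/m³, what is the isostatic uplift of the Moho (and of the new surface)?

1.61 km

Unloading: uplift u = e ρ_c/ρ_m = 2.019 km × 2679/3353 = 1.61 km.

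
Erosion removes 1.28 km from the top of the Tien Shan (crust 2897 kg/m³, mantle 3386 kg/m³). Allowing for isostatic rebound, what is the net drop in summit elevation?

Rebound u = e ρ_c/ρ_m = 1.28 km × 2897/3386 = 1.095 km.
Net surface drop = e − u = 1.28 km − 1.095 km = e (ρ_m − ρ_c)/ρ_m = 0.185 km.

0.185 km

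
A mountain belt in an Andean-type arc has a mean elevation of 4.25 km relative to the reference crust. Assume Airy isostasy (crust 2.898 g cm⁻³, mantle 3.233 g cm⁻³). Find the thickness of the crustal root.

In Airy isostatic equilibrium: the weight of the topography is balanced by the buoyancy of the root, ρ_c h = (ρ_m − ρ_c) r.
r = h · ρ_c / (ρ_m − ρ_c) = 4.25 km × 2.898 / (3.233 − 2.898) = 36.8 km.

36.8 km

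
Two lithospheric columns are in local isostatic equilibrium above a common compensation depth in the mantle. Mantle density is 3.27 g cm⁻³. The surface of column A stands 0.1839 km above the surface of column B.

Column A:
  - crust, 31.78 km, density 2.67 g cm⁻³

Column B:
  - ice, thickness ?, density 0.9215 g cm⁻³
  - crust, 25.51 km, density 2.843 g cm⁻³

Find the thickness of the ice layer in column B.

Take the compensation level at the base of the deeper column (depth z_c below the surface of column A) and equate Σ ρ_i t_i down to z_c; mantle fills any gap and the z_c terms cancel.
Column A: 31.78×2.67 + (z_c − 31.78)×3.27
Column B: 0.1839×0 + x×0.9215 + 25.51×2.843 + (z_c − 0.1839 − 25.51 − x)×3.27
The z_c×3.27 term appears on both sides and cancels. Collect the known terms of each column as K = Σ(ρt)_known − 3.27 × (depth of known layers): K_A = 84.8526 − 3.27×31.78 = −19.068; K_B = 72.52493 − 3.27×(0.1839 + 25.51) = −11.494123.
Balance: K_A = K_B − x×(3.27 − 0.9215), so x = (K_B − K_A)/(3.27 − 0.9215) = 7.57388/2.3485 = 3.22 km.

3.22 km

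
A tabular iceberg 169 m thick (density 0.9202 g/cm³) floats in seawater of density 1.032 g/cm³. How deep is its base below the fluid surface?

Draft d = t ρ_obj/ρ_fluid = 169 m × 0.9202/1.032 = 151 m.

151 m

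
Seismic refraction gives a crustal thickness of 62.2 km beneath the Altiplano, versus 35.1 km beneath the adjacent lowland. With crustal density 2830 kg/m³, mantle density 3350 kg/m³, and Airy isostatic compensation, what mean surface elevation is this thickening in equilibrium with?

4.21 km

Excess crust Δ = 62.2 km − 35.1 km = 27.1 km, split between elevation h and root r with h + r = Δ.
Airy balance ρ_c h = (ρ_m − ρ_c) r gives r = h ρ_c/(ρ_m − ρ_c), so h (1 + ρ_c/(ρ_m − ρ_c)) = Δ, i.e. h = Δ (ρ_m − ρ_c)/ρ_m.
h = 27.1 km × 520/3350 = 4.21 km.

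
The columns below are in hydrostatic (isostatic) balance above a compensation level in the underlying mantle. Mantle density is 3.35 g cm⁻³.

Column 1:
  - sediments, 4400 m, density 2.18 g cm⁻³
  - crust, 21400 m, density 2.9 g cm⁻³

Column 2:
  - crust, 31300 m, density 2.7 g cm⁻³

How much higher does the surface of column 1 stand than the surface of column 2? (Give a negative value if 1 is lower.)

For any compensation level in the mantle, the mantle terms cancel and isostasy reduces to e = (Σt_1 − Σt_2) − (Σ(ρt)_1 − Σ(ρt)_2) / ρ_m.
Σt_1 = 25800 m; Σt_2 = 31300 m; Σ(ρt)_1 = 71652; Σ(ρt)_2 = 84510 (in m·g cm⁻³).
e = (25800 − 31300) − (71652 − 84510) / 3.35 = −1660 m.

−1660 m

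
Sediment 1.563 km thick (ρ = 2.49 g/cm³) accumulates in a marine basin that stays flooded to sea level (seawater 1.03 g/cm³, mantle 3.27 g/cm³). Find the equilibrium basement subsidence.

Submarine loading: the sediment displaces seawater, and the subsidence is in turn flooded, so s (ρ_m − ρ_w) = t (ρ_sed − ρ_w).
s = 1.563 km × (2.49 − 1.03) / (3.27 − 1.03) = 1.02 km.

1.02 km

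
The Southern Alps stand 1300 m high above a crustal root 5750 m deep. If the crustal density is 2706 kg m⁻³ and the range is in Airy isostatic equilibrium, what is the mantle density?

3320 kg m⁻³

Airy balance: ρ_c h = (ρ_m − ρ_c) r → ρ_m = ρ_c (1 + h/r).
ρ_m = 2706 × (1 + 1300 m/5750 m) = 3320 kg m⁻³.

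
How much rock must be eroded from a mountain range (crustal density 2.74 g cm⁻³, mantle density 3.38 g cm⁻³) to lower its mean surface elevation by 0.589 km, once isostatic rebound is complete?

Net drop Δ = e − u = e − e ρ_c/ρ_m = e (ρ_m − ρ_c)/ρ_m.
e = Δ ρ_m/(ρ_m − ρ_c) = 0.589 km × 3.38/0.64 = 3.11 km.

3.11 km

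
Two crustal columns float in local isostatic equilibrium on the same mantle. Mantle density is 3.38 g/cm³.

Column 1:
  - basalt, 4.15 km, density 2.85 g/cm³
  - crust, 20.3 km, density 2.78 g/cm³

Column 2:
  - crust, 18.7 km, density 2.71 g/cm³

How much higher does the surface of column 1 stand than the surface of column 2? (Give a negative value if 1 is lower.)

For any compensation level in the mantle, the mantle terms cancel and isostasy reduces to e = (Σt_1 − Σt_2) − (Σ(ρt)_1 − Σ(ρt)_2) / ρ_m.
Σt_1 = 24.45 km; Σt_2 = 18.7 km; Σ(ρt)_1 = 68.2615; Σ(ρt)_2 = 50.677 (in km·g/cm³).
e = (24.45 − 18.7) − (68.2615 − 50.677) / 3.38 = 0.547 km.

0.547 km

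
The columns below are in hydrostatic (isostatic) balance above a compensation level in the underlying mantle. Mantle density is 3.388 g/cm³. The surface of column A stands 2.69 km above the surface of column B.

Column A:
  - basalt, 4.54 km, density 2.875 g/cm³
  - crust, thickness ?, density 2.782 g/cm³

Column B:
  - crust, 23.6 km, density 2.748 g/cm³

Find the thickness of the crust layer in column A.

36.1 km

Take the compensation level at the base of the deeper column (depth z_c below the surface of column A) and equate Σ ρ_i t_i down to z_c; mantle fills any gap and the z_c terms cancel.
Column A: 4.54×2.875 + x×2.782 + (z_c − 4.54 − x)×3.388
Column B: 2.69×0 + 23.6×2.748 + (z_c − 2.69 − 23.6)×3.388
The z_c×3.388 term appears on both sides and cancels. Collect the known terms of each column as K = Σ(ρt)_known − 3.388 × (depth of known layers): K_A = 13.0525 − 3.388×4.54 = −2.32902; K_B = 64.8528 − 3.388×(2.69 + 23.6) = −24.21772.
Balance: K_A − x×(3.388 − 2.782) = K_B, so x = (K_A − K_B)/(3.388 − 2.782) = 21.8887/0.606 = 36.1 km.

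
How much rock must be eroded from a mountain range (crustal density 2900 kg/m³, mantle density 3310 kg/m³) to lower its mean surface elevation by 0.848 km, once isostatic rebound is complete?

6.85 km

Net drop Δ = e − u = e − e ρ_c/ρ_m = e (ρ_m − ρ_c)/ρ_m.
e = Δ ρ_m/(ρ_m − ρ_c) = 0.848 km × 3310/410 = 6.85 km.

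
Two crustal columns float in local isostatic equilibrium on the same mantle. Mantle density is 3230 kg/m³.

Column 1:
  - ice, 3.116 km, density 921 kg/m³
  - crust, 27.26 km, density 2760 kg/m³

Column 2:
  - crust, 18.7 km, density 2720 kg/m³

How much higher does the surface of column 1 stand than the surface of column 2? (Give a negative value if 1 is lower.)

3.24 km

For any compensation level in the mantle, the mantle terms cancel and isostasy reduces to e = (Σt_1 − Σt_2) − (Σ(ρt)_1 − Σ(ρt)_2) / ρ_m.
Σt_1 = 30.376 km; Σt_2 = 18.7 km; Σ(ρt)_1 = 78107.436; Σ(ρt)_2 = 50864 (in km·kg/m³).
e = (30.376 − 18.7) − (78107.436 − 50864) / 3230 = 3.24 km.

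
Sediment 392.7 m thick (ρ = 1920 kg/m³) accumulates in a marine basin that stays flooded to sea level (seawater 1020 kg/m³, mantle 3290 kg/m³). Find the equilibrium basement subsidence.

Submarine loading: the sediment displaces seawater, and the subsidence is in turn flooded, so s (ρ_m − ρ_w) = t (ρ_sed − ρ_w).
s = 392.7 m × (1920 − 1020) / (3290 − 1020) = 156 m.

156 m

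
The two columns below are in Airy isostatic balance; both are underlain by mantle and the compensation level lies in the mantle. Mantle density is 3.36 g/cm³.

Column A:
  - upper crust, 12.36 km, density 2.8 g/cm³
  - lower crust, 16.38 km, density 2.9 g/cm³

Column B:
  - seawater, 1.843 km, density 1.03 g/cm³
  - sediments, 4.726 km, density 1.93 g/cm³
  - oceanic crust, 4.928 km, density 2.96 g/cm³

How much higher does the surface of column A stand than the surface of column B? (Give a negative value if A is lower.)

0.426 km

For any compensation level in the mantle, the mantle terms cancel and isostasy reduces to e = (Σt_A − Σt_B) − (Σ(ρt)_A − Σ(ρt)_B) / ρ_m.
Σt_A = 28.74 km; Σt_B = 11.497 km; Σ(ρt)_A = 82.11; Σ(ρt)_B = 25.60635 (in km·g/cm³).
e = (28.74 − 11.497) − (82.11 − 25.60635) / 3.36 = 0.426 km.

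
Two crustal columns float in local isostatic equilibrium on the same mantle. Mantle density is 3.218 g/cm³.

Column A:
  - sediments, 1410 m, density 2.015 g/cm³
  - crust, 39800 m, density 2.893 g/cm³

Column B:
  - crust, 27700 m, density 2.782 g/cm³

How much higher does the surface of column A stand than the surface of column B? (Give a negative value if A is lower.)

For any compensation level in the mantle, the mantle terms cancel and isostasy reduces to e = (Σt_A − Σt_B) − (Σ(ρt)_A − Σ(ρt)_B) / ρ_m.
Σt_A = 41210 m; Σt_B = 27700 m; Σ(ρt)_A = 117982.55; Σ(ρt)_B = 77061.4 (in m·g/cm³).
e = (41210 − 27700) − (117982.55 − 77061.4) / 3.218 = 794 m.

794 m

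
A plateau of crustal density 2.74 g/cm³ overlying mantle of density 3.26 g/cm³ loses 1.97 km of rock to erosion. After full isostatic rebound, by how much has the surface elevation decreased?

Rebound u = e ρ_c/ρ_m = 1.97 km × 2.74/3.26 = 1.656 km.
Net surface drop = e − u = 1.97 km − 1.656 km = e (ρ_m − ρ_c)/ρ_m = 0.314 km.

0.314 km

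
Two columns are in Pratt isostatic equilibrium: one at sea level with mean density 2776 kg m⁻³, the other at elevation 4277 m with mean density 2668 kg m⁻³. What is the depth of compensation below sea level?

ρ_ref D = ρ (D + h) → D (ρ_ref − ρ) = ρ h.
D = ρ h/(ρ_ref − ρ) = 2668 × 4277 m/(2776 − 2668) = 106000 m.

106000 m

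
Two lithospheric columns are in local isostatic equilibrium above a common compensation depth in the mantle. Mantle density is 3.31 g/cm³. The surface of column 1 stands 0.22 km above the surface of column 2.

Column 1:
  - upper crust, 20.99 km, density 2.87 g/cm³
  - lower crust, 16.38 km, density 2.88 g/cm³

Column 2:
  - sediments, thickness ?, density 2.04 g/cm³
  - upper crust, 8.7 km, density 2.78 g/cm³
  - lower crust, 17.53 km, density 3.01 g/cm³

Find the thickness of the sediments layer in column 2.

4.47 km

Take the compensation level at the base of the deeper column (depth z_c below the surface of column 1) and equate Σ ρ_i t_i down to z_c; mantle fills any gap and the z_c terms cancel.
Column 1: 20.99×2.87 + 16.38×2.88 + (z_c − 37.37)×3.31
Column 2: 0.22×0 + x×2.04 + 8.7×2.78 + 17.53×3.01 + (z_c − 0.22 − 26.23 − x)×3.31
The z_c×3.31 term appears on both sides and cancels. Collect the known terms of each column as K = Σ(ρt)_known − 3.31 × (depth of known layers): K_1 = 107.4157 − 3.31×37.37 = −16.279; K_2 = 76.9513 − 3.31×(0.22 + 26.23) = −10.5982.
Balance: K_1 = K_2 − x×(3.31 − 2.04), so x = (K_2 − K_1)/(3.31 − 2.04) = 5.6808/1.27 = 4.47 km.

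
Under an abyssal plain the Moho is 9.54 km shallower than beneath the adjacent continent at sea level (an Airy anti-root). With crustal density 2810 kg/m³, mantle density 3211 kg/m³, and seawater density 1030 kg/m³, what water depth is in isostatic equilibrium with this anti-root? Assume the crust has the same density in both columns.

2.15 km

Replacing a thickness d of crust by seawater at the top must be balanced by replacing crust with mantle at the base: d (ρ_c − ρ_w) = a (ρ_m − ρ_c).
d = a (ρ_m − ρ_c)/(ρ_c − ρ_w) = 9.54 km × 401/1780 = 2.15 km.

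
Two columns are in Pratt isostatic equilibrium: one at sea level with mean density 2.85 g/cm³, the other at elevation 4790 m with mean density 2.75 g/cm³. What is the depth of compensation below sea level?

ρ_ref D = ρ (D + h) → D (ρ_ref − ρ) = ρ h.
D = ρ h/(ρ_ref − ρ) = 2.75 × 4790 m/(2.85 − 2.75) = 132000 m.

132000 m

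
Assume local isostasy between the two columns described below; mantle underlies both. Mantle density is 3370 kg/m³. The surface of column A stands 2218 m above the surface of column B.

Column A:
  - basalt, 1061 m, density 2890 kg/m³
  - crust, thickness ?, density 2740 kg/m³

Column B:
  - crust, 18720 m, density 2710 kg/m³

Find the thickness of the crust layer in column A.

Take the compensation level at the base of the deeper column (depth z_c below the surface of column A) and equate Σ ρ_i t_i down to z_c; mantle fills any gap and the z_c terms cancel.
Column A: 1061×2890 + x×2740 + (z_c − 1061 − x)×3370
Column B: 2218×0 + 18720×2710 + (z_c − 2218 − 18720)×3370
The z_c×3370 term appears on both sides and cancels. Collect the known terms of each column as K = Σ(ρt)_known − 3370 × (depth of known layers): K_A = 3066290 − 3370×1061 = −509280; K_B = 50731200 − 3370×(2218 + 18720) = −19829860.
Balance: K_A − x×(3370 − 2740) = K_B, so x = (K_A − K_B)/(3370 − 2740) = 19320600/630 = 30700 m.

30700 m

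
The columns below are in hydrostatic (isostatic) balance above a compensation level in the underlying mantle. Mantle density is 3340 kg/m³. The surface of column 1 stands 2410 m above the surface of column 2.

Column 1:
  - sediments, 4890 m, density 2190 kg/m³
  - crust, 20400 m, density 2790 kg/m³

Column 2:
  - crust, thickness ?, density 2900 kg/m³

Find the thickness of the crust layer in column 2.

20000 m

Take the compensation level at the base of the deeper column (depth z_c below the surface of column 1) and equate Σ ρ_i t_i down to z_c; mantle fills any gap and the z_c terms cancel.
Column 1: 4890×2190 + 20400×2790 + (z_c − 25290)×3340
Column 2: 2410×0 + x×2900 + (z_c − 2410 − 0 − x)×3340
The z_c×3340 term appears on both sides and cancels. Collect the known terms of each column as K = Σ(ρt)_known − 3340 × (depth of known layers): K_1 = 67625100 − 3340×25290 = −16843500; K_2 = 0 − 3340×(2410 + 0) = −8049400.
Balance: K_1 = K_2 − x×(3340 − 2900), so x = (K_2 − K_1)/(3340 − 2900) = 8794100/440 = 20000 m.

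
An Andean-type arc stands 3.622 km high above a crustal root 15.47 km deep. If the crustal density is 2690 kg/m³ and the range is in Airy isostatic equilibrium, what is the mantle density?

3320 kg/m³

Airy balance: ρ_c h = (ρ_m − ρ_c) r → ρ_m = ρ_c (1 + h/r).
ρ_m = 2690 × (1 + 3.622 km/15.47 km) = 3320 kg/m³.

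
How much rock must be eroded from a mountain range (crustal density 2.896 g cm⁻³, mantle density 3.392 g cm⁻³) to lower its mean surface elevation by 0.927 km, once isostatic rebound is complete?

Net drop Δ = e − u = e − e ρ_c/ρ_m = e (ρ_m − ρ_c)/ρ_m.
e = Δ ρ_m/(ρ_m − ρ_c) = 0.927 km × 3.392/0.496 = 6.34 km.

6.34 km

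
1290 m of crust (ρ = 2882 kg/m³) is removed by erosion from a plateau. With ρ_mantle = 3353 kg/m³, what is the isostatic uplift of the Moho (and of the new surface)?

Unloading: uplift u = e ρ_c/ρ_m = 1290 m × 2882/3353 = 1110 m.

1110 m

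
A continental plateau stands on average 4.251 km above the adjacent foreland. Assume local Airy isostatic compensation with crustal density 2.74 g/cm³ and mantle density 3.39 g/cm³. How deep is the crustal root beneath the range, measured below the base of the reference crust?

17.9 km

Balancing pressure at the compensation depth: the weight of the topography is balanced by the buoyancy of the root, ρ_c h = (ρ_m − ρ_c) r.
r = h · ρ_c / (ρ_m − ρ_c) = 4.251 km × 2.74 / (3.39 − 2.74) = 17.9 km.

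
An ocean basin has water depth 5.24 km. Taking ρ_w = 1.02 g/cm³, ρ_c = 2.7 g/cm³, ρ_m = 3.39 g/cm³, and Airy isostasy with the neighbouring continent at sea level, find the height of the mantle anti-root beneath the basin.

12.8 km

For local isostatic compensation: replacing crust with seawater at the top is compensated by replacing crust with mantle at the base: d (ρ_c − ρ_w) = a (ρ_m − ρ_c).
a = d (ρ_c − ρ_w)/(ρ_m − ρ_c) = 5.24 km × 1.68/0.69 = 12.8 km.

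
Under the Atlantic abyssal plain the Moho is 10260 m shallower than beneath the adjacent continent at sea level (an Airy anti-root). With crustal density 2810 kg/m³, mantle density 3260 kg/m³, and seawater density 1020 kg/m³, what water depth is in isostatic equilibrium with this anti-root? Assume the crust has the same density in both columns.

2580 m

Replacing a thickness d of crust by seawater at the top must be balanced by replacing crust with mantle at the base: d (ρ_c − ρ_w) = a (ρ_m − ρ_c).
d = a (ρ_m − ρ_c)/(ρ_c − ρ_w) = 10260 m × 450/1790 = 2580 m.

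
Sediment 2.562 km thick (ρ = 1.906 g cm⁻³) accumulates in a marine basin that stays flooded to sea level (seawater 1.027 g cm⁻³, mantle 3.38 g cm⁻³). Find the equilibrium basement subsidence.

Submarine loading: the sediment displaces seawater, and the subsidence is in turn flooded, so s (ρ_m − ρ_w) = t (ρ_sed − ρ_w).
s = 2.562 km × (1.906 − 1.027) / (3.38 − 1.027) = 0.957 km.

0.957 km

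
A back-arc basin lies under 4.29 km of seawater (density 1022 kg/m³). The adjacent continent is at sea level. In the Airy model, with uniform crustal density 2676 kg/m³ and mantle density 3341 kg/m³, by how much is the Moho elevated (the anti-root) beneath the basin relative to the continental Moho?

By Archimedes' principle applied to the lithosphere: replacing crust with seawater at the top is compensated by replacing crust with mantle at the base: d (ρ_c − ρ_w) = a (ρ_m − ρ_c).
a = d (ρ_c − ρ_w)/(ρ_m − ρ_c) = 4.29 km × 1654/665 = 10.7 km.

10.7 km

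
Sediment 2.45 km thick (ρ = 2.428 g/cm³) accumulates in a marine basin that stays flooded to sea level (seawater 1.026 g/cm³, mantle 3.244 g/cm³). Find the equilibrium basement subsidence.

Submarine loading: the sediment displaces seawater, and the subsidence is in turn flooded, so s (ρ_m − ρ_w) = t (ρ_sed − ρ_w).
s = 2.45 km × (2.428 − 1.026) / (3.244 − 1.026) = 1.55 km.

1.55 km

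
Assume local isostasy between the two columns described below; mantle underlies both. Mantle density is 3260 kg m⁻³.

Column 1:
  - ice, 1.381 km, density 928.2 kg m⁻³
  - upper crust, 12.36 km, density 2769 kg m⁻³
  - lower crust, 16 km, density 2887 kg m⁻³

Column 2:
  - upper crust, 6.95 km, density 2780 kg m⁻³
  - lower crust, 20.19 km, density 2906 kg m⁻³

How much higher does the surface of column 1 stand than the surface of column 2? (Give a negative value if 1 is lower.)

1.46 km

For any compensation level in the mantle, the mantle terms cancel and isostasy reduces to e = (Σt_1 − Σt_2) − (Σ(ρt)_1 − Σ(ρt)_2) / ρ_m.
Σt_1 = 29.741 km; Σt_2 = 27.14 km; Σ(ρt)_1 = 81698.6842; Σ(ρt)_2 = 77993.14 (in km·kg m⁻³).
e = (29.741 − 27.14) − (81698.6842 − 77993.14) / 3260 = 1.46 km.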